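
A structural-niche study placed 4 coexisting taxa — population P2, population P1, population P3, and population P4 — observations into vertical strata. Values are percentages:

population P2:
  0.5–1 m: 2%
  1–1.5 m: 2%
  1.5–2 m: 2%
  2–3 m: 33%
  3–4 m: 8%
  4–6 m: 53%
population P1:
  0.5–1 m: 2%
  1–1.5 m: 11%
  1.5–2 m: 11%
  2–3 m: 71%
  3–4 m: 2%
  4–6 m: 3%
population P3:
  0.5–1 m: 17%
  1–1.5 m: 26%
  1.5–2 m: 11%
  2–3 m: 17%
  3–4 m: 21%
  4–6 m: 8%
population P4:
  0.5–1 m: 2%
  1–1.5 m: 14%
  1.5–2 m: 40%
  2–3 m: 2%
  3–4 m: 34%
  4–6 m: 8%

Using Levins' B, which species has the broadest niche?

population P3

Convert percentages to proportions (divide by 100).
Σp_P2ᵢ² = 0.02² + 0.02² + 0.02² + 0.33² + 0.08² + 0.53² = 0.0004 + 0.0004 + 0.0004 + 0.1089 + 0.0064 + 0.2809 = 0.3974
B_P2 = 1 / 0.3974 = 2.5164
Σp_P1ᵢ² = 0.02² + 0.11² + 0.11² + 0.71² + 0.02² + 0.03² = 0.0004 + 0.0121 + 0.0121 + 0.5041 + 0.0004 + 0.0009 = 0.5300
B_P1 = 1 / 0.5300 = 1.8868
Σp_P3ᵢ² = 0.17² + 0.26² + 0.11² + 0.17² + 0.21² + 0.08² = 0.0289 + 0.0676 + 0.0121 + 0.0289 + 0.0441 + 0.0064 = 0.1880
B_P3 = 1 / 0.1880 = 5.3191
Σp_P4ᵢ² = 0.02² + 0.14² + 0.40² + 0.02² + 0.34² + 0.08² = 0.0004 + 0.0196 + 0.1600 + 0.0004 + 0.1156 + 0.0064 = 0.3024
B_P4 = 1 / 0.3024 = 3.3069
Highest B → broadest niche (most generalist): population P3 (B = 5.32).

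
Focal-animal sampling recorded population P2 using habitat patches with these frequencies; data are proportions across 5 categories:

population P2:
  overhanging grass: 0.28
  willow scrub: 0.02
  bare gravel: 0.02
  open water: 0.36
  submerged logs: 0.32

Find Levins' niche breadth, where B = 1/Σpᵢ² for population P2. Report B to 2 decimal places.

Σpᵢ² = 0.28² + 0.02² + 0.02² + 0.36² + 0.32² = 0.0784 + 0.0004 + 0.0004 + 0.1296 + 0.1024 = 0.3112
B = 1 / 0.3112 = 3.2134

3.21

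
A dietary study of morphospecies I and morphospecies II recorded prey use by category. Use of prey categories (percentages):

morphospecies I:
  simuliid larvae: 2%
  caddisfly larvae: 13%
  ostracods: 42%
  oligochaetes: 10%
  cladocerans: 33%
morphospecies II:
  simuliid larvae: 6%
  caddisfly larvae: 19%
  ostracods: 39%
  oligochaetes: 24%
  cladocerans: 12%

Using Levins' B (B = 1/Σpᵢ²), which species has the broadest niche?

morphospecies II

Convert percentages to proportions (divide by 100).
Σp_Iᵢ² = 0.02² + 0.13² + 0.42² + 0.10² + 0.33² = 0.0004 + 0.0169 + 0.1764 + 0.0100 + 0.1089 = 0.3126
B_I = 1 / 0.3126 = 3.1990
Σp_IIᵢ² = 0.06² + 0.19² + 0.39² + 0.24² + 0.12² = 0.0036 + 0.0361 + 0.1521 + 0.0576 + 0.0144 = 0.2638
B_II = 1 / 0.2638 = 3.7908
Highest B → broadest niche (most generalist): morphospecies II (B = 3.79).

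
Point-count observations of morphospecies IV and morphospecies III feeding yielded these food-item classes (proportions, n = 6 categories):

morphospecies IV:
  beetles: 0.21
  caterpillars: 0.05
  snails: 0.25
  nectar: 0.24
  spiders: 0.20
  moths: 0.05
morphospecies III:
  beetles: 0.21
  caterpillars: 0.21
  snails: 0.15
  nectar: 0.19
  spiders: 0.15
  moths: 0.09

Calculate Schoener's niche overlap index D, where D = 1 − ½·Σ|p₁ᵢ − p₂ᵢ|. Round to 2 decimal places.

0.80

Σ|p₁ᵢ − p₂ᵢ| = 0.00 + 0.16 + 0.10 + 0.05 + 0.05 + 0.04 = 0.40
D = 1 − ½ × 0.40 = 1 − 0.200 = 0.8000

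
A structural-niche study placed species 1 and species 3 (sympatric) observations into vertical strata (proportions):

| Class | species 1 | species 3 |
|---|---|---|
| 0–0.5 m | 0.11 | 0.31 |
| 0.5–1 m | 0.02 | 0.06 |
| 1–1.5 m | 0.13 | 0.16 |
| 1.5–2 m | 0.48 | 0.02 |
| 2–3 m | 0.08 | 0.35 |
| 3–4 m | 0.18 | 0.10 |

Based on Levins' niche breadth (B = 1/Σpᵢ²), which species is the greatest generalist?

species 3

Σp_1ᵢ² = 0.11² + 0.02² + 0.13² + 0.48² + 0.08² + 0.18² = 0.0121 + 0.0004 + 0.0169 + 0.2304 + 0.0064 + 0.0324 = 0.2986
B_1 = 1 / 0.2986 = 3.3490
Σp_3ᵢ² = 0.31² + 0.06² + 0.16² + 0.02² + 0.35² + 0.10² = 0.0961 + 0.0036 + 0.0256 + 0.0004 + 0.1225 + 0.0100 = 0.2582
B_3 = 1 / 0.2582 = 3.8730
Highest B → broadest niche (most generalist): species 3 (B = 3.87).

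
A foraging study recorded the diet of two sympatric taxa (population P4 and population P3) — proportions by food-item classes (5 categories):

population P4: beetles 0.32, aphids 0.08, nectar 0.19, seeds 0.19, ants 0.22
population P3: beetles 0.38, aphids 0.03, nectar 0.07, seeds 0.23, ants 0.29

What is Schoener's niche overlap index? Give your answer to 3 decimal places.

Σ|p₁ᵢ − p₂ᵢ| = 0.06 + 0.05 + 0.12 + 0.04 + 0.07 = 0.34
D = 1 − ½ × 0.34 = 1 − 0.170 = 0.83000

0.830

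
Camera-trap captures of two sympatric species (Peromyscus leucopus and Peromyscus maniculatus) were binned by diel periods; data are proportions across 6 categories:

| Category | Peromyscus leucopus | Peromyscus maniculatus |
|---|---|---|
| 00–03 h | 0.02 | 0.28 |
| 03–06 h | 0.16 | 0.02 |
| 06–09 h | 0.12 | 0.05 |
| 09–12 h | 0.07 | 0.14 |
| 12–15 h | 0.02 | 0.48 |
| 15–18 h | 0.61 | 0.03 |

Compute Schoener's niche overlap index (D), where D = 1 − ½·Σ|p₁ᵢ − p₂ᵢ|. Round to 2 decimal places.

Σ|p₁ᵢ − p₂ᵢ| = 0.26 + 0.14 + 0.07 + 0.07 + 0.46 + 0.58 = 1.58
D = 1 − ½ × 1.58 = 1 − 0.790 = 0.2100

0.21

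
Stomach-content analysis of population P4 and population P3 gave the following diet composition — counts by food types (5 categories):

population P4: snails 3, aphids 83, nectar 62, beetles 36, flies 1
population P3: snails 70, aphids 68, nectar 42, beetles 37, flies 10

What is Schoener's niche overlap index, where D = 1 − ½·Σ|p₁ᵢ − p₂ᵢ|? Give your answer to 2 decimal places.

0.67

Proportions for population P4 (n=185): 3/185=0.0162, 83/185=0.4486, 62/185=0.3351, 36/185=0.1946, 1/185=0.0054
Proportions for population P3 (n=227): 70/227=0.3084, 68/227=0.2996, 42/227=0.1850, 37/227=0.1630, 10/227=0.0441
Σ|p₁ᵢ − p₂ᵢ| = 0.2922 + 0.1490 + 0.1501 + 0.0316 + 0.0387 = 0.6616
D = 1 − ½ × 0.6616 = 1 − 0.33080 = 0.66920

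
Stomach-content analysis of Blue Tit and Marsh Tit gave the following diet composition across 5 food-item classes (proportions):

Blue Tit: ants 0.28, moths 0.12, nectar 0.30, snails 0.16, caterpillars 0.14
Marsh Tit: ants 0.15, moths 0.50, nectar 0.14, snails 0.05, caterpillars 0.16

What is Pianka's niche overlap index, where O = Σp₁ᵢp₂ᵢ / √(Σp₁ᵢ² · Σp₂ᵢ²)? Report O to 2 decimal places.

0.65

Σ p₁ᵢp₂ᵢ = 0.0420 + 0.0600 + 0.0420 + 0.0080 + 0.0224 = 0.1744
Σp_1ᵢ² = 0.28² + 0.12² + 0.30² + 0.16² + 0.14² = 0.0784 + 0.0144 + 0.0900 + 0.0256 + 0.0196 = 0.2280
Σp_2ᵢ² = 0.15² + 0.50² + 0.14² + 0.05² + 0.16² = 0.0225 + 0.2500 + 0.0196 + 0.0025 + 0.0256 = 0.3202
O = 0.1744 / √(0.2280 × 0.3202) = 0.1744 / 0.27020 = 0.6454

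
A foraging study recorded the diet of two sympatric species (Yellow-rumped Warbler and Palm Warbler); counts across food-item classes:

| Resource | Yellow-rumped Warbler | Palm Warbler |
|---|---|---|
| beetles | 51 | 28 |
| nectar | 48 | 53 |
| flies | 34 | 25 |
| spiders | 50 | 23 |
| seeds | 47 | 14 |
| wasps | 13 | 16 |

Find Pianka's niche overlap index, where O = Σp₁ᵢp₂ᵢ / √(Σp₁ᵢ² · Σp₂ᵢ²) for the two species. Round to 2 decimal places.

Proportions for Yellow-rumped Warbler (n=243): 51/243=0.2099, 48/243=0.1975, 34/243=0.1399, 50/243=0.2058, 47/243=0.1934, 13/243=0.0535
Proportions for Palm Warbler (n=159): 28/159=0.1761, 53/159=0.3333, 25/159=0.1572, 23/159=0.1447, 14/159=0.0881, 16/159=0.1006
Σ p₁ᵢp₂ᵢ = 0.036963 + 0.065827 + 0.021992 + 0.029779 + 0.017039 + 0.005382 = 0.176982
Σp_1ᵢ² = 0.2099² + 0.1975² + 0.1399² + 0.2058² + 0.1934² + 0.0535² = 0.044058 + 0.039006 + 0.019572 + 0.042354 + 0.037404 + 0.002862 = 0.185256
Σp_2ᵢ² = 0.1761² + 0.3333² + 0.1572² + 0.1447² + 0.0881² + 0.1006² = 0.031011 + 0.111089 + 0.024712 + 0.020938 + 0.007762 + 0.010120 = 0.205632
O = 0.176982 / √(0.185256 × 0.205632) = 0.176982 / 0.1951783 = 0.9068

0.91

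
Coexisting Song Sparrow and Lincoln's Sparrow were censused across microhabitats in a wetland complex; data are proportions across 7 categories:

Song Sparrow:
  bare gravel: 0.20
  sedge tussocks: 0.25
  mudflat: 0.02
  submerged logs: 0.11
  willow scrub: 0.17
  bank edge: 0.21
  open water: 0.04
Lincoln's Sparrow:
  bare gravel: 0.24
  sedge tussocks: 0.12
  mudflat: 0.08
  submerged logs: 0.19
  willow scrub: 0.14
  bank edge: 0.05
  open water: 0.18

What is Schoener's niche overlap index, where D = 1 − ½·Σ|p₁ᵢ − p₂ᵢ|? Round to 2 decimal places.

0.68

Σ|p₁ᵢ − p₂ᵢ| = 0.04 + 0.13 + 0.06 + 0.08 + 0.03 + 0.16 + 0.14 = 0.64
D = 1 − ½ × 0.64 = 1 − 0.320 = 0.6800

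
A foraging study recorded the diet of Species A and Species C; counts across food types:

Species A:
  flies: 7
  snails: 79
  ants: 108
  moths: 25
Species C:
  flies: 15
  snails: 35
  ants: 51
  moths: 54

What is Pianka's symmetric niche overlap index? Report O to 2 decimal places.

0.86

Proportions for Species A (n=219): 7/219=0.0320, 79/219=0.3607, 108/219=0.4932, 25/219=0.1142
Proportions for Species C (n=155): 15/155=0.0968, 35/155=0.2258, 51/155=0.3290, 54/155=0.3484
Σ p₁ᵢp₂ᵢ = 0.003098 + 0.081446 + 0.162263 + 0.039787 = 0.286594
Σp_1ᵢ² = 0.0320² + 0.3607² + 0.4932² + 0.1142² = 0.001024 + 0.130104 + 0.243246 + 0.013042 = 0.387416
Σp_2ᵢ² = 0.0968² + 0.2258² + 0.3290² + 0.3484² = 0.009370 + 0.050986 + 0.108241 + 0.121383 = 0.289980
O = 0.286594 / √(0.387416 × 0.289980) = 0.286594 / 0.3351759 = 0.8551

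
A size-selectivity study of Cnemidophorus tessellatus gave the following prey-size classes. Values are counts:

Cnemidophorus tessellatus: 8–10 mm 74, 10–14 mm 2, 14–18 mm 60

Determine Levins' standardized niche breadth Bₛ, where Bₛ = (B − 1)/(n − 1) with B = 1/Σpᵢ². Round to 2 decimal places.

Proportions for Cnemidophorus tessellatus (n=136): 74/136=0.5441, 2/136=0.0147, 60/136=0.4412
Σpᵢ² = 0.5441² + 0.0147² + 0.4412² = 0.296045 + 0.000216 + 0.194657 = 0.490918
B = 1 / 0.490918 = 2.0370
Bₛ = (B − 1)/(n − 1) = (2.0370 − 1)/(3 − 1) = 1.0370/2 = 0.5185

0.52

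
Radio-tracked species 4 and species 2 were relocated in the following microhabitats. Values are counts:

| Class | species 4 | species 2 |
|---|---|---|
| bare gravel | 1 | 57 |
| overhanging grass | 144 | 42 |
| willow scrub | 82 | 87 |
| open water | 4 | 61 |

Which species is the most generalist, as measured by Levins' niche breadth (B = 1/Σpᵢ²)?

species 2

Proportions for species 4 (n=231): 1/231=0.0043, 144/231=0.6234, 82/231=0.3550, 4/231=0.0173
Proportions for species 2 (n=247): 57/247=0.2308, 42/247=0.1700, 87/247=0.3522, 61/247=0.2470
Σp_4ᵢ² = 0.0043² + 0.6234² + 0.3550² + 0.0173² = 0.000018 + 0.388628 + 0.126025 + 0.000299 = 0.514970
B_4 = 1 / 0.514970 = 1.9419
Σp_2ᵢ² = 0.2308² + 0.1700² + 0.3522² + 0.2470² = 0.053269 + 0.028900 + 0.124045 + 0.061009 = 0.267223
B_2 = 1 / 0.267223 = 3.7422
Highest B → broadest niche (most generalist): species 2 (B = 3.74).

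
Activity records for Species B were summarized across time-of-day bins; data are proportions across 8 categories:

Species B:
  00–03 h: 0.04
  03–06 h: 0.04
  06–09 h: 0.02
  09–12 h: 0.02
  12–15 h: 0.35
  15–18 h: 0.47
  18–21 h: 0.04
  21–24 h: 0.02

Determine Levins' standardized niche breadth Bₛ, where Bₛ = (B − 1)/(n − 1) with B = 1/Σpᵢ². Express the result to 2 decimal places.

Σpᵢ² = 0.04² + 0.04² + 0.02² + 0.02² + 0.35² + 0.47² + 0.04² + 0.02² = 0.0016 + 0.0016 + 0.0004 + 0.0004 + 0.1225 + 0.2209 + 0.0016 + 0.0004 = 0.3494
B = 1 / 0.3494 = 2.8620
Bₛ = (B − 1)/(n − 1) = (2.8620 − 1)/(8 − 1) = 1.8620/7 = 0.2660

0.27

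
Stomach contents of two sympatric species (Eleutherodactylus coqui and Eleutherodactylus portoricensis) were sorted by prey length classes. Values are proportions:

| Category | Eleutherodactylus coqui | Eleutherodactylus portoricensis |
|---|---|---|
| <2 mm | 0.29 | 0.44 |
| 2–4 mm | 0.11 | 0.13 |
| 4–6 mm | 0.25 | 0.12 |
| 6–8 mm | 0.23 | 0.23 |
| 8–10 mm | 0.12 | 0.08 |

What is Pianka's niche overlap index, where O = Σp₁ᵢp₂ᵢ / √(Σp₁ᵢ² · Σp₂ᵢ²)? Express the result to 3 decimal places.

0.925

Σ p₁ᵢp₂ᵢ = 0.1276 + 0.0143 + 0.0300 + 0.0529 + 0.0096 = 0.2344
Σp_1ᵢ² = 0.29² + 0.11² + 0.25² + 0.23² + 0.12² = 0.0841 + 0.0121 + 0.0625 + 0.0529 + 0.0144 = 0.2260
Σp_2ᵢ² = 0.44² + 0.13² + 0.12² + 0.23² + 0.08² = 0.1936 + 0.0169 + 0.0144 + 0.0529 + 0.0064 = 0.2842
O = 0.2344 / √(0.2260 × 0.2842) = 0.2344 / 0.253435 = 0.92489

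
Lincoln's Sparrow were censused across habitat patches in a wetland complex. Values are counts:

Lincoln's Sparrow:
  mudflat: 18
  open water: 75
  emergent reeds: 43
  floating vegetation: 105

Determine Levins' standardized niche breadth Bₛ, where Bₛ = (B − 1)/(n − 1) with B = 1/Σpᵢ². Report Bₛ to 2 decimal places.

Proportions for Lincoln's Sparrow (n=241): 18/241=0.0747, 75/241=0.3112, 43/241=0.1784, 105/241=0.4357
Σpᵢ² = 0.0747² + 0.3112² + 0.1784² + 0.4357² = 0.005580 + 0.096845 + 0.031827 + 0.189834 = 0.324086
B = 1 / 0.324086 = 3.0856
Bₛ = (B − 1)/(n − 1) = (3.0856 − 1)/(4 − 1) = 2.0856/3 = 0.6952

0.70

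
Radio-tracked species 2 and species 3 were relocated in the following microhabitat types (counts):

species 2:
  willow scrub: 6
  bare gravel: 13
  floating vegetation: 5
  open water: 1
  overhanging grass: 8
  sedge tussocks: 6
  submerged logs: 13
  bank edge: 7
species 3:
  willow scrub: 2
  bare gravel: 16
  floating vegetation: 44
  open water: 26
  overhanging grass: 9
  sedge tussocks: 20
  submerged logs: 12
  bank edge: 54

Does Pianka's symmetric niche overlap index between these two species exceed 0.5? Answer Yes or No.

Yes

Proportions for species 2 (n=59): 6/59=0.1017, 13/59=0.2203, 5/59=0.0847, 1/59=0.0169, 8/59=0.1356, 6/59=0.1017, 13/59=0.2203, 7/59=0.1186
Proportions for species 3 (n=183): 2/183=0.0109, 16/183=0.0874, 44/183=0.2404, 26/183=0.1421, 9/183=0.0492, 20/183=0.1093, 12/183=0.0656, 54/183=0.2951
Σ p₁ᵢp₂ᵢ = 0.001109 + 0.019254 + 0.020362 + 0.002401 + 0.006672 + 0.011116 + 0.014452 + 0.034999 = 0.110365
Σp_1ᵢ² = 0.1017² + 0.2203² + 0.0847² + 0.0169² + 0.1356² + 0.1017² + 0.2203² + 0.1186² = 0.010343 + 0.048532 + 0.007174 + 0.000286 + 0.018387 + 0.010343 + 0.048532 + 0.014066 = 0.157663
Σp_2ᵢ² = 0.0109² + 0.0874² + 0.2404² + 0.1421² + 0.0492² + 0.1093² + 0.0656² + 0.2951² = 0.000119 + 0.007639 + 0.057792 + 0.020192 + 0.002421 + 0.011946 + 0.004303 + 0.087084 = 0.191496
O = 0.110365 / √(0.157663 × 0.191496) = 0.110365 / 0.1737580 = 0.6352
O = 0.6352 > 0.5 → Yes.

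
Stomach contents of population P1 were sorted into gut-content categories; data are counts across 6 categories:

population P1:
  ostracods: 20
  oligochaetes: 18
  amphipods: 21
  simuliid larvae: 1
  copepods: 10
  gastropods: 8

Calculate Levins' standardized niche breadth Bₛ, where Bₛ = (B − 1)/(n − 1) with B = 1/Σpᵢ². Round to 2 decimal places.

Proportions for population P1 (n=78): 20/78=0.2564, 18/78=0.2308, 21/78=0.2692, 1/78=0.0128, 10/78=0.1282, 8/78=0.1026
Σpᵢ² = 0.2564² + 0.2308² + 0.2692² + 0.0128² + 0.1282² + 0.1026² = 0.065741 + 0.053269 + 0.072469 + 0.000164 + 0.016435 + 0.010527 = 0.218605
B = 1 / 0.218605 = 4.5745
Bₛ = (B − 1)/(n − 1) = (4.5745 − 1)/(6 − 1) = 3.5745/5 = 0.7149

0.71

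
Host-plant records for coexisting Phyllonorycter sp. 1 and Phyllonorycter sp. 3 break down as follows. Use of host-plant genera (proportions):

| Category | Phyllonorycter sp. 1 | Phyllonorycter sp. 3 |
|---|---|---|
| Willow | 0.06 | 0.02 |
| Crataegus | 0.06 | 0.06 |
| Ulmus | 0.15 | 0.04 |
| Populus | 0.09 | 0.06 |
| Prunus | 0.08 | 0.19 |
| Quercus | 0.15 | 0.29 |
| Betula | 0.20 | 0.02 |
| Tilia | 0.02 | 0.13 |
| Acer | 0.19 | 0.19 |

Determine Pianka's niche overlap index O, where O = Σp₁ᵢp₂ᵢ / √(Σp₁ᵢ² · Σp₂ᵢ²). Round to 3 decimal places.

Σ p₁ᵢp₂ᵢ = 0.0012 + 0.0036 + 0.0060 + 0.0054 + 0.0152 + 0.0435 + 0.0040 + 0.0026 + 0.0361 = 0.1176
Σp_1ᵢ² = 0.06² + 0.06² + 0.15² + 0.09² + 0.08² + 0.15² + 0.20² + 0.02² + 0.19² = 0.0036 + 0.0036 + 0.0225 + 0.0081 + 0.0064 + 0.0225 + 0.0400 + 0.0004 + 0.0361 = 0.1432
Σp_2ᵢ² = 0.02² + 0.06² + 0.04² + 0.06² + 0.19² + 0.29² + 0.02² + 0.13² + 0.19² = 0.0004 + 0.0036 + 0.0016 + 0.0036 + 0.0361 + 0.0841 + 0.0004 + 0.0169 + 0.0361 = 0.1828
O = 0.1176 / √(0.1432 × 0.1828) = 0.1176 / 0.161793 = 0.72685

0.727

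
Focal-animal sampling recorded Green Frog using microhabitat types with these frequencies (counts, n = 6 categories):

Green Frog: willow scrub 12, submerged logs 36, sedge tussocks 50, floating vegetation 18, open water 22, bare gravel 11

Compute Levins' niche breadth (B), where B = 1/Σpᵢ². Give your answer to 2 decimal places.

Proportions for Green Frog (n=149): 12/149=0.0805, 36/149=0.2416, 50/149=0.3356, 18/149=0.1208, 22/149=0.1477, 11/149=0.0738
Σpᵢ² = 0.0805² + 0.2416² + 0.3356² + 0.1208² + 0.1477² + 0.0738² = 0.006480 + 0.058371 + 0.112627 + 0.014593 + 0.021815 + 0.005446 = 0.219332
B = 1 / 0.219332 = 4.5593

4.56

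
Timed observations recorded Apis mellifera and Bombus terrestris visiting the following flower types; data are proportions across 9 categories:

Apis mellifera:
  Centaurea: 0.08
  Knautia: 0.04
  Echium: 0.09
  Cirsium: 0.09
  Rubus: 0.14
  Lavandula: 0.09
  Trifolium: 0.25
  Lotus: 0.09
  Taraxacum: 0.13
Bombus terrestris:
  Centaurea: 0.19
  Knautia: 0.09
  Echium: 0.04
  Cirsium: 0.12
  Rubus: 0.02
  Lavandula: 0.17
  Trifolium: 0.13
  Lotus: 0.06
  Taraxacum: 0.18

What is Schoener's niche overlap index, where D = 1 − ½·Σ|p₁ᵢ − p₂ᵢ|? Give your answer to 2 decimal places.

0.68

Σ|p₁ᵢ − p₂ᵢ| = 0.11 + 0.05 + 0.05 + 0.03 + 0.12 + 0.08 + 0.12 + 0.03 + 0.05 = 0.64
D = 1 − ½ × 0.64 = 1 − 0.320 = 0.6800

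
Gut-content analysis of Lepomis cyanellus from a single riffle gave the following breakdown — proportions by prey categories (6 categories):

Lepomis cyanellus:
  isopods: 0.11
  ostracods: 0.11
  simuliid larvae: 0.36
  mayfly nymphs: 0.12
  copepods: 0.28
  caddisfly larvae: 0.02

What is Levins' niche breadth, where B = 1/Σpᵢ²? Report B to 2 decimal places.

4.05

Σpᵢ² = 0.11² + 0.11² + 0.36² + 0.12² + 0.28² + 0.02² = 0.0121 + 0.0121 + 0.1296 + 0.0144 + 0.0784 + 0.0004 = 0.2470
B = 1 / 0.2470 = 4.0486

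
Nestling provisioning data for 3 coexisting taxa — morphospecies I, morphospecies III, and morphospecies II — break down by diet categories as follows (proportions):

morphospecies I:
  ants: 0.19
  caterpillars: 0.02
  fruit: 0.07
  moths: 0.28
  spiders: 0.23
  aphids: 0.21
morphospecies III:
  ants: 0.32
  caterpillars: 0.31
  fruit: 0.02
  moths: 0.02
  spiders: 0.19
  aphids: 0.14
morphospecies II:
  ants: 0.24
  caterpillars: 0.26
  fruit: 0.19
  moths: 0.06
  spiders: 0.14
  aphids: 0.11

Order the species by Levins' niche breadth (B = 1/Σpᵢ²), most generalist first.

Σp_Iᵢ² = 0.19² + 0.02² + 0.07² + 0.28² + 0.23² + 0.21² = 0.0361 + 0.0004 + 0.0049 + 0.0784 + 0.0529 + 0.0441 = 0.2168
B_I = 1 / 0.2168 = 4.6125
Σp_IIIᵢ² = 0.32² + 0.31² + 0.02² + 0.02² + 0.19² + 0.14² = 0.1024 + 0.0961 + 0.0004 + 0.0004 + 0.0361 + 0.0196 = 0.2550
B_III = 1 / 0.2550 = 3.9216
Σp_IIᵢ² = 0.24² + 0.26² + 0.19² + 0.06² + 0.14² + 0.11² = 0.0576 + 0.0676 + 0.0361 + 0.0036 + 0.0196 + 0.0121 = 0.1966
B_II = 1 / 0.1966 = 5.0865
Ranking by B (broadest → narrowest): morphospecies II (5.09) > morphospecies I (4.61) > morphospecies III (3.92)

morphospecies II > morphospecies I > morphospecies III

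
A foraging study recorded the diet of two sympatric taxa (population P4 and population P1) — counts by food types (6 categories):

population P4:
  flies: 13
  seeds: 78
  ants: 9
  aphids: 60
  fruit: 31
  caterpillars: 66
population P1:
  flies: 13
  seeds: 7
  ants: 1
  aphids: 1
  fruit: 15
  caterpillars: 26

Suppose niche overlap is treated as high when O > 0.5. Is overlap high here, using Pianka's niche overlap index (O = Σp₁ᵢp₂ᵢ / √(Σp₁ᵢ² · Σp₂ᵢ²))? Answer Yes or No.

Proportions for population P4 (n=257): 13/257=0.0506, 78/257=0.3035, 9/257=0.0350, 60/257=0.2335, 31/257=0.1206, 66/257=0.2568
Proportions for population P1 (n=63): 13/63=0.2063, 7/63=0.1111, 1/63=0.0159, 1/63=0.0159, 15/63=0.2381, 26/63=0.4127
Σ p₁ᵢp₂ᵢ = 0.010439 + 0.033719 + 0.000557 + 0.003713 + 0.028715 + 0.105981 = 0.183124
Σp_1ᵢ² = 0.0506² + 0.3035² + 0.0350² + 0.2335² + 0.1206² + 0.2568² = 0.002560 + 0.092112 + 0.001225 + 0.054522 + 0.014544 + 0.065946 = 0.230909
Σp_2ᵢ² = 0.2063² + 0.1111² + 0.0159² + 0.0159² + 0.2381² + 0.4127² = 0.042560 + 0.012343 + 0.000253 + 0.000253 + 0.056692 + 0.170321 = 0.282422
O = 0.183124 / √(0.230909 × 0.282422) = 0.183124 / 0.2553699 = 0.7171
O = 0.7171 > 0.5 → Yes.

Yes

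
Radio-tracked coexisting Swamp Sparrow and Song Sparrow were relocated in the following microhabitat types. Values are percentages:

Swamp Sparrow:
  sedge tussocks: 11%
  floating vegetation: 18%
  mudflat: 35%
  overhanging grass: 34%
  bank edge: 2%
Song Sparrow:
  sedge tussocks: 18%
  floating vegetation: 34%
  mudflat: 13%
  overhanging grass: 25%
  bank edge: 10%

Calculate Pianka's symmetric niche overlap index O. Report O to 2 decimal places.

Convert percentages to proportions (divide by 100).
Σ p₁ᵢp₂ᵢ = 0.0198 + 0.0612 + 0.0455 + 0.0850 + 0.0020 = 0.2135
Σp_1ᵢ² = 0.11² + 0.18² + 0.35² + 0.34² + 0.02² = 0.0121 + 0.0324 + 0.1225 + 0.1156 + 0.0004 = 0.2830
Σp_2ᵢ² = 0.18² + 0.34² + 0.13² + 0.25² + 0.10² = 0.0324 + 0.1156 + 0.0169 + 0.0625 + 0.0100 = 0.2374
O = 0.2135 / √(0.2830 × 0.2374) = 0.2135 / 0.25920 = 0.8237

0.82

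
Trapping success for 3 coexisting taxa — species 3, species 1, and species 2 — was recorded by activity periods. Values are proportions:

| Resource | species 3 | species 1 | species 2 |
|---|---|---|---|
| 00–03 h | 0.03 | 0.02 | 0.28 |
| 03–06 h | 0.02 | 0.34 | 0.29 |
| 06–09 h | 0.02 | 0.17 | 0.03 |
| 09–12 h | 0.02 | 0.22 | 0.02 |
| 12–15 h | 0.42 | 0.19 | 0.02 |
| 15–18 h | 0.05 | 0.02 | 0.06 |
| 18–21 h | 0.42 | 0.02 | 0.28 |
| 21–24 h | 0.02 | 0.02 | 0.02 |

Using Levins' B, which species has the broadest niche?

Σp_3ᵢ² = 0.03² + 0.02² + 0.02² + 0.02² + 0.42² + 0.05² + 0.42² + 0.02² = 0.0009 + 0.0004 + 0.0004 + 0.0004 + 0.1764 + 0.0025 + 0.1764 + 0.0004 = 0.3578
B_3 = 1 / 0.3578 = 2.7949
Σp_1ᵢ² = 0.02² + 0.34² + 0.17² + 0.22² + 0.19² + 0.02² + 0.02² + 0.02² = 0.0004 + 0.1156 + 0.0289 + 0.0484 + 0.0361 + 0.0004 + 0.0004 + 0.0004 = 0.2306
B_1 = 1 / 0.2306 = 4.3365
Σp_2ᵢ² = 0.28² + 0.29² + 0.03² + 0.02² + 0.02² + 0.06² + 0.28² + 0.02² = 0.0784 + 0.0841 + 0.0009 + 0.0004 + 0.0004 + 0.0036 + 0.0784 + 0.0004 = 0.2466
B_2 = 1 / 0.2466 = 4.0552
Highest B → broadest niche (most generalist): species 1 (B = 4.34).

species 1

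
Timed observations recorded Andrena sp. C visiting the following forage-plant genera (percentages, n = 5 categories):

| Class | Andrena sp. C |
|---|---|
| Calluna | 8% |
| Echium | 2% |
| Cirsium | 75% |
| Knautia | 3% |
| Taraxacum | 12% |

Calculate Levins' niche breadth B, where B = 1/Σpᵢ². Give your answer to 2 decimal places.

1.71

Convert percentages to proportions (divide by 100).
Σpᵢ² = 0.08² + 0.02² + 0.75² + 0.03² + 0.12² = 0.0064 + 0.0004 + 0.5625 + 0.0009 + 0.0144 = 0.5846
B = 1 / 0.5846 = 1.7106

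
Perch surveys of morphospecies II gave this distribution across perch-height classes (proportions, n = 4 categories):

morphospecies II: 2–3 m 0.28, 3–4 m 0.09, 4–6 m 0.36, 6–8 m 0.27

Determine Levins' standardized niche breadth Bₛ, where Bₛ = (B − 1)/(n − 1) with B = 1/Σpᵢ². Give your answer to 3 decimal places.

Σpᵢ² = 0.28² + 0.09² + 0.36² + 0.27² = 0.0784 + 0.0081 + 0.1296 + 0.0729 = 0.2890
B = 1 / 0.2890 = 3.46021
Bₛ = (B − 1)/(n − 1) = (3.46021 − 1)/(4 − 1) = 2.46021/3 = 0.82007

0.820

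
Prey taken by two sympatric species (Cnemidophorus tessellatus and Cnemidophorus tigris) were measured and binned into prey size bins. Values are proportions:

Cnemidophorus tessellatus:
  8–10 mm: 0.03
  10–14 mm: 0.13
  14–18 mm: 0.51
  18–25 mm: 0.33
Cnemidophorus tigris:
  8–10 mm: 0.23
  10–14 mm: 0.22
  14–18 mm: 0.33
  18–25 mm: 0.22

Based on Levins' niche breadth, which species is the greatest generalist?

Σp_tessᵢ² = 0.03² + 0.13² + 0.51² + 0.33² = 0.0009 + 0.0169 + 0.2601 + 0.1089 = 0.3868
B_tess = 1 / 0.3868 = 2.5853
Σp_tigrᵢ² = 0.23² + 0.22² + 0.33² + 0.22² = 0.0529 + 0.0484 + 0.1089 + 0.0484 = 0.2586
B_tigr = 1 / 0.2586 = 3.8670
Highest B → broadest niche (most generalist): Cnemidophorus tigris (B = 3.87).

Cnemidophorus tigris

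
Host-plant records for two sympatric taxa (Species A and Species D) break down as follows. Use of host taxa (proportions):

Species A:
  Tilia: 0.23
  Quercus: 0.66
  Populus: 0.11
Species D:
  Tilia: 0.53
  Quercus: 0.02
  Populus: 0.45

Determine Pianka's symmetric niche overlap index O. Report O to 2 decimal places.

Σ p₁ᵢp₂ᵢ = 0.1219 + 0.0132 + 0.0495 = 0.1846
Σp_1ᵢ² = 0.23² + 0.66² + 0.11² = 0.0529 + 0.4356 + 0.0121 = 0.5006
Σp_2ᵢ² = 0.53² + 0.02² + 0.45² = 0.2809 + 0.0004 + 0.2025 = 0.4838
O = 0.1846 / √(0.5006 × 0.4838) = 0.1846 / 0.49213 = 0.3751

0.38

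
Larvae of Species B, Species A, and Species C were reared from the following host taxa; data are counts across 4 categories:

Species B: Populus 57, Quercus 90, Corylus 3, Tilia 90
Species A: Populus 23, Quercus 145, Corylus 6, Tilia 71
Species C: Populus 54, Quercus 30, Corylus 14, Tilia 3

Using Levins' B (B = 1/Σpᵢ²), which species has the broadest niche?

Proportions for Species B (n=240): 57/240=0.2375, 90/240=0.3750, 3/240=0.0125, 90/240=0.3750
Proportions for Species A (n=245): 23/245=0.0939, 145/245=0.5918, 6/245=0.0245, 71/245=0.2898
Proportions for Species C (n=101): 54/101=0.5347, 30/101=0.2970, 14/101=0.1386, 3/101=0.0297
Σp_Bᵢ² = 0.2375² + 0.3750² + 0.0125² + 0.3750² = 0.056406 + 0.140625 + 0.000156 + 0.140625 = 0.337812
B_B = 1 / 0.337812 = 2.9602
Σp_Aᵢ² = 0.0939² + 0.5918² + 0.0245² + 0.2898² = 0.008817 + 0.350227 + 0.000600 + 0.083984 = 0.443628
B_A = 1 / 0.443628 = 2.2541
Σp_Cᵢ² = 0.5347² + 0.2970² + 0.1386² + 0.0297² = 0.285904 + 0.088209 + 0.019210 + 0.000882 = 0.394205
B_C = 1 / 0.394205 = 2.5368
Highest B → broadest niche (most generalist): Species B (B = 2.96).

Species B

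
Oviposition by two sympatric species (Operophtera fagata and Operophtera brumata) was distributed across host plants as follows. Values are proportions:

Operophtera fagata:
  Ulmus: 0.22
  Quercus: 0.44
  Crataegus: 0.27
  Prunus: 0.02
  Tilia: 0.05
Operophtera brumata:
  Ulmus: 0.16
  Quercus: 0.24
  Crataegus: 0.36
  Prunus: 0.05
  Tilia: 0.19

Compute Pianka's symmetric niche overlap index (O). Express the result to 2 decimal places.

0.88

Σ p₁ᵢp₂ᵢ = 0.0352 + 0.1056 + 0.0972 + 0.0010 + 0.0095 = 0.2485
Σp_1ᵢ² = 0.22² + 0.44² + 0.27² + 0.02² + 0.05² = 0.0484 + 0.1936 + 0.0729 + 0.0004 + 0.0025 = 0.3178
Σp_2ᵢ² = 0.16² + 0.24² + 0.36² + 0.05² + 0.19² = 0.0256 + 0.0576 + 0.1296 + 0.0025 + 0.0361 = 0.2514
O = 0.2485 / √(0.3178 × 0.2514) = 0.2485 / 0.28266 = 0.8791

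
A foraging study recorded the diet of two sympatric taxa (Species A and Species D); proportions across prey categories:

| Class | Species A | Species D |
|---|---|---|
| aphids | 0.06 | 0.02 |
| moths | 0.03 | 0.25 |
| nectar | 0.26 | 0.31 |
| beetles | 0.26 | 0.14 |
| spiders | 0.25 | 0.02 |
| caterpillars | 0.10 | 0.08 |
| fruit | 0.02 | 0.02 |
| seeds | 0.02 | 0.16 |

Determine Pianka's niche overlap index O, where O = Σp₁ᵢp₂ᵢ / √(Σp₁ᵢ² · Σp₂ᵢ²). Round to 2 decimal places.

0.67

Σ p₁ᵢp₂ᵢ = 0.0012 + 0.0075 + 0.0806 + 0.0364 + 0.0050 + 0.0080 + 0.0004 + 0.0032 = 0.1423
Σp_1ᵢ² = 0.06² + 0.03² + 0.26² + 0.26² + 0.25² + 0.10² + 0.02² + 0.02² = 0.0036 + 0.0009 + 0.0676 + 0.0676 + 0.0625 + 0.0100 + 0.0004 + 0.0004 = 0.2130
Σp_2ᵢ² = 0.02² + 0.25² + 0.31² + 0.14² + 0.02² + 0.08² + 0.02² + 0.16² = 0.0004 + 0.0625 + 0.0961 + 0.0196 + 0.0004 + 0.0064 + 0.0004 + 0.0256 = 0.2114
O = 0.1423 / √(0.2130 × 0.2114) = 0.1423 / 0.21220 = 0.6706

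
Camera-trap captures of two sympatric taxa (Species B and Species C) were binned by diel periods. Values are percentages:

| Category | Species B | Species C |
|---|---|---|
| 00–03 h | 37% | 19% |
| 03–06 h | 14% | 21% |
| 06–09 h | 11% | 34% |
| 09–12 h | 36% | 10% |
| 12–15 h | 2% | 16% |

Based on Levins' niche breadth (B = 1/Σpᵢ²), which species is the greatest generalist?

Convert percentages to proportions (divide by 100).
Σp_Bᵢ² = 0.37² + 0.14² + 0.11² + 0.36² + 0.02² = 0.1369 + 0.0196 + 0.0121 + 0.1296 + 0.0004 = 0.2986
B_B = 1 / 0.2986 = 3.3490
Σp_Cᵢ² = 0.19² + 0.21² + 0.34² + 0.10² + 0.16² = 0.0361 + 0.0441 + 0.1156 + 0.0100 + 0.0256 = 0.2314
B_C = 1 / 0.2314 = 4.3215
Highest B → broadest niche (most generalist): Species C (B = 4.32).

Species C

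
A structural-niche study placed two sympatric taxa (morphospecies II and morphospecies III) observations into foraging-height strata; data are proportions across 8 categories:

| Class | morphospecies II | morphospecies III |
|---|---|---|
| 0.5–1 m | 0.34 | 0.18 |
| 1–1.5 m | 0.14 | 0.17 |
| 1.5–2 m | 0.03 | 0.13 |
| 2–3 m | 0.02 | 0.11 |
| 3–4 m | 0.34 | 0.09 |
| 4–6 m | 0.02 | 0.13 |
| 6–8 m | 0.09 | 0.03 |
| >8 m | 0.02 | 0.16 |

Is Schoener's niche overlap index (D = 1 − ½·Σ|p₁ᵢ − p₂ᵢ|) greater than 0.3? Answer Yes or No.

Yes

Σ|p₁ᵢ − p₂ᵢ| = 0.16 + 0.03 + 0.10 + 0.09 + 0.25 + 0.11 + 0.06 + 0.14 = 0.94
D = 1 − ½ × 0.94 = 1 − 0.470 = 0.5300
D = 0.5300 > 0.3 → Yes.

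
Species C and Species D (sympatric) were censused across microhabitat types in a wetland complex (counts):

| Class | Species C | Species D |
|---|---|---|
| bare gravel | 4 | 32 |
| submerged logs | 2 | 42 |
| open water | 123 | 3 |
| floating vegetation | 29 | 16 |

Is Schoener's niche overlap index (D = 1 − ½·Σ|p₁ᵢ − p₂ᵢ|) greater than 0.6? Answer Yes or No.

No

Proportions for Species C (n=158): 4/158=0.0253, 2/158=0.0127, 123/158=0.7785, 29/158=0.1835
Proportions for Species D (n=93): 32/93=0.3441, 42/93=0.4516, 3/93=0.0323, 16/93=0.1720
Σ|p₁ᵢ − p₂ᵢ| = 0.3188 + 0.4389 + 0.7462 + 0.0115 = 1.5154
D = 1 − ½ × 1.5154 = 1 − 0.75770 = 0.24230
D = 0.24230 < 0.6 → No.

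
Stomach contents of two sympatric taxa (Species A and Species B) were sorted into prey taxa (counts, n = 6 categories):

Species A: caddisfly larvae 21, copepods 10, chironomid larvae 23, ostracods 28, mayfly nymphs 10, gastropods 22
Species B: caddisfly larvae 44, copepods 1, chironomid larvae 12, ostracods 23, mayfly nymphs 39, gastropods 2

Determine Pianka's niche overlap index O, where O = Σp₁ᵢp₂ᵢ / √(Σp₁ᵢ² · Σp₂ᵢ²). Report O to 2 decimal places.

Proportions for Species A (n=114): 21/114=0.1842, 10/114=0.0877, 23/114=0.2018, 28/114=0.2456, 10/114=0.0877, 22/114=0.1930
Proportions for Species B (n=121): 44/121=0.3636, 1/121=0.0083, 12/121=0.0992, 23/121=0.1901, 39/121=0.3223, 2/121=0.0165
Σ p₁ᵢp₂ᵢ = 0.066975 + 0.000728 + 0.020019 + 0.046689 + 0.028266 + 0.003185 = 0.165862
Σp_1ᵢ² = 0.1842² + 0.0877² + 0.2018² + 0.2456² + 0.0877² + 0.1930² = 0.033930 + 0.007691 + 0.040723 + 0.060319 + 0.007691 + 0.037249 = 0.187603
Σp_2ᵢ² = 0.3636² + 0.0083² + 0.0992² + 0.1901² + 0.3223² + 0.0165² = 0.132205 + 0.000069 + 0.009841 + 0.036138 + 0.103877 + 0.000272 = 0.282402
O = 0.165862 / √(0.187603 × 0.282402) = 0.165862 / 0.2301727 = 0.7206

0.72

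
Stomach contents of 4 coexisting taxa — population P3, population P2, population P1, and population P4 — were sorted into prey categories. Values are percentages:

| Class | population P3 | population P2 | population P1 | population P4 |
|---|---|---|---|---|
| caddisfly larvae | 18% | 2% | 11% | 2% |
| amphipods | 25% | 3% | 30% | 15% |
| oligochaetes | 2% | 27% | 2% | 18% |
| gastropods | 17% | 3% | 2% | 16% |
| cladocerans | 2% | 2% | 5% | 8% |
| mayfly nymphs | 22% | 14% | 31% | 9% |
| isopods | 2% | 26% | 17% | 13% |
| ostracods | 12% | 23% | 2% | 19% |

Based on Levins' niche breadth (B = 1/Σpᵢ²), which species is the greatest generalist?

Convert percentages to proportions (divide by 100).
Σp_P3ᵢ² = 0.18² + 0.25² + 0.02² + 0.17² + 0.02² + 0.22² + 0.02² + 0.12² = 0.0324 + 0.0625 + 0.0004 + 0.0289 + 0.0004 + 0.0484 + 0.0004 + 0.0144 = 0.1878
B_P3 = 1 / 0.1878 = 5.3248
Σp_P2ᵢ² = 0.02² + 0.03² + 0.27² + 0.03² + 0.02² + 0.14² + 0.26² + 0.23² = 0.0004 + 0.0009 + 0.0729 + 0.0009 + 0.0004 + 0.0196 + 0.0676 + 0.0529 = 0.2156
B_P2 = 1 / 0.2156 = 4.6382
Σp_P1ᵢ² = 0.11² + 0.30² + 0.02² + 0.02² + 0.05² + 0.31² + 0.17² + 0.02² = 0.0121 + 0.0900 + 0.0004 + 0.0004 + 0.0025 + 0.0961 + 0.0289 + 0.0004 = 0.2308
B_P1 = 1 / 0.2308 = 4.3328
Σp_P4ᵢ² = 0.02² + 0.15² + 0.18² + 0.16² + 0.08² + 0.09² + 0.13² + 0.19² = 0.0004 + 0.0225 + 0.0324 + 0.0256 + 0.0064 + 0.0081 + 0.0169 + 0.0361 = 0.1484
B_P4 = 1 / 0.1484 = 6.7385
Highest B → broadest niche (most generalist): population P4 (B = 6.74).

population P4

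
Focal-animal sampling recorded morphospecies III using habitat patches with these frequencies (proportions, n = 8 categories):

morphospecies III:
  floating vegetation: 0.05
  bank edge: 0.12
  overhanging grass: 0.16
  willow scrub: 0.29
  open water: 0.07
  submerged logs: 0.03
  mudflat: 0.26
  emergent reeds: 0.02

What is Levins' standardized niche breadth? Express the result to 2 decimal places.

0.57

Σpᵢ² = 0.05² + 0.12² + 0.16² + 0.29² + 0.07² + 0.03² + 0.26² + 0.02² = 0.0025 + 0.0144 + 0.0256 + 0.0841 + 0.0049 + 0.0009 + 0.0676 + 0.0004 = 0.2004
B = 1 / 0.2004 = 4.9900
Bₛ = (B − 1)/(n − 1) = (4.9900 − 1)/(8 − 1) = 3.9900/7 = 0.5700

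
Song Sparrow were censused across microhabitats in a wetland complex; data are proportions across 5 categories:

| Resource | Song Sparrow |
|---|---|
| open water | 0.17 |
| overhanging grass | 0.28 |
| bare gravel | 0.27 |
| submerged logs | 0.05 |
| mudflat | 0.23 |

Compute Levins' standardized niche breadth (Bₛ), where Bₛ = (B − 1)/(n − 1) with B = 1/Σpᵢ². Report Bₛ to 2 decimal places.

0.81

Σpᵢ² = 0.17² + 0.28² + 0.27² + 0.05² + 0.23² = 0.0289 + 0.0784 + 0.0729 + 0.0025 + 0.0529 = 0.2356
B = 1 / 0.2356 = 4.2445
Bₛ = (B − 1)/(n − 1) = (4.2445 − 1)/(5 − 1) = 3.2445/4 = 0.8111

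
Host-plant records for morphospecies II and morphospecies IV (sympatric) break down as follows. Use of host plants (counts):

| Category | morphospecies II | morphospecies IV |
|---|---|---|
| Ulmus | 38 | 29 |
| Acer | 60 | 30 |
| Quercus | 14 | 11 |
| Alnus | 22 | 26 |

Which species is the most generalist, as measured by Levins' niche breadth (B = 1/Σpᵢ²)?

Proportions for morphospecies II (n=134): 38/134=0.2836, 60/134=0.4478, 14/134=0.1045, 22/134=0.1642
Proportions for morphospecies IV (n=96): 29/96=0.3021, 30/96=0.3125, 11/96=0.1146, 26/96=0.2708
Σp_IIᵢ² = 0.2836² + 0.4478² + 0.1045² + 0.1642² = 0.080429 + 0.200525 + 0.010920 + 0.026962 = 0.318836
B_II = 1 / 0.318836 = 3.1364
Σp_IVᵢ² = 0.3021² + 0.3125² + 0.1146² + 0.2708² = 0.091264 + 0.097656 + 0.013133 + 0.073333 = 0.275386
B_IV = 1 / 0.275386 = 3.6313
Highest B → broadest niche (most generalist): morphospecies IV (B = 3.63).

morphospecies IV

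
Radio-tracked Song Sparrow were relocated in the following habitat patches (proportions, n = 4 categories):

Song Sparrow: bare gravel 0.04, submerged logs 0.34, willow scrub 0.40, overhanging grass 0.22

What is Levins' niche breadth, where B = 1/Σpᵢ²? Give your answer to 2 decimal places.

3.07

Σpᵢ² = 0.04² + 0.34² + 0.40² + 0.22² = 0.0016 + 0.1156 + 0.1600 + 0.0484 = 0.3256
B = 1 / 0.3256 = 3.0713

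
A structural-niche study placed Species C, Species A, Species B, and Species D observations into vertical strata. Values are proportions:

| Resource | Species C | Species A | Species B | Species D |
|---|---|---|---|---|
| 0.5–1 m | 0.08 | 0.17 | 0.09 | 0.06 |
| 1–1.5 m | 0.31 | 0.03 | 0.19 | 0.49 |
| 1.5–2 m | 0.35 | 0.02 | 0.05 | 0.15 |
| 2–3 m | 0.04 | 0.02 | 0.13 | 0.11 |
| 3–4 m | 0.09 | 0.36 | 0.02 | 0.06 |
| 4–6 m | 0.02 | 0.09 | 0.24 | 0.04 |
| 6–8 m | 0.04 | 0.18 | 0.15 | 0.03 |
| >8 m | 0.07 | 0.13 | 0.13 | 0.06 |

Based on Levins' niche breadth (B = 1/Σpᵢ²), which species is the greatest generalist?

Species B

Σp_Cᵢ² = 0.08² + 0.31² + 0.35² + 0.04² + 0.09² + 0.02² + 0.04² + 0.07² = 0.0064 + 0.0961 + 0.1225 + 0.0016 + 0.0081 + 0.0004 + 0.0016 + 0.0049 = 0.2416
B_C = 1 / 0.2416 = 4.1391
Σp_Aᵢ² = 0.17² + 0.03² + 0.02² + 0.02² + 0.36² + 0.09² + 0.18² + 0.13² = 0.0289 + 0.0009 + 0.0004 + 0.0004 + 0.1296 + 0.0081 + 0.0324 + 0.0169 = 0.2176
B_A = 1 / 0.2176 = 4.5956
Σp_Bᵢ² = 0.09² + 0.19² + 0.05² + 0.13² + 0.02² + 0.24² + 0.15² + 0.13² = 0.0081 + 0.0361 + 0.0025 + 0.0169 + 0.0004 + 0.0576 + 0.0225 + 0.0169 = 0.1610
B_B = 1 / 0.1610 = 6.2112
Σp_Dᵢ² = 0.06² + 0.49² + 0.15² + 0.11² + 0.06² + 0.04² + 0.03² + 0.06² = 0.0036 + 0.2401 + 0.0225 + 0.0121 + 0.0036 + 0.0016 + 0.0009 + 0.0036 = 0.2880
B_D = 1 / 0.2880 = 3.4722
Highest B → broadest niche (most generalist): Species B (B = 6.21).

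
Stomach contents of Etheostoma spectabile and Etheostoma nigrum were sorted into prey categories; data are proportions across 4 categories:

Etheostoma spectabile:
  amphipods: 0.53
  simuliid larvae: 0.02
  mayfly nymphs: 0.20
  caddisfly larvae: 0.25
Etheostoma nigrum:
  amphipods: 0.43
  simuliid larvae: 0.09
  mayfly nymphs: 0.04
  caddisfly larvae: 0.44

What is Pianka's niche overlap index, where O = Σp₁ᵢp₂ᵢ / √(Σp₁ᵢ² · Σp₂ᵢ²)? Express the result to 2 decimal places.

Σ p₁ᵢp₂ᵢ = 0.2279 + 0.0018 + 0.0080 + 0.1100 = 0.3477
Σp_1ᵢ² = 0.53² + 0.02² + 0.20² + 0.25² = 0.2809 + 0.0004 + 0.0400 + 0.0625 = 0.3838
Σp_2ᵢ² = 0.43² + 0.09² + 0.04² + 0.44² = 0.1849 + 0.0081 + 0.0016 + 0.1936 = 0.3882
O = 0.3477 / √(0.3838 × 0.3882) = 0.3477 / 0.38599 = 0.9008

0.90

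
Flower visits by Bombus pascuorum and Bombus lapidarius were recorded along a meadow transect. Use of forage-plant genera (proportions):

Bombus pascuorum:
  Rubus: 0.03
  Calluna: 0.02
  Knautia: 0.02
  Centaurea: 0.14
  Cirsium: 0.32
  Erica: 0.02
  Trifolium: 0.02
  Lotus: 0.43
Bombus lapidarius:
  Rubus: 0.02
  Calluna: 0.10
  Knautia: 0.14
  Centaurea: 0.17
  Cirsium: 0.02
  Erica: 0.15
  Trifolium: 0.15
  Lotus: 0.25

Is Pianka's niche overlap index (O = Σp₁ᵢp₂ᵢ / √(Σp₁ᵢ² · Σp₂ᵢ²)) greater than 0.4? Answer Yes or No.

Yes

Σ p₁ᵢp₂ᵢ = 0.0006 + 0.0020 + 0.0028 + 0.0238 + 0.0064 + 0.0030 + 0.0030 + 0.1075 = 0.1491
Σp_1ᵢ² = 0.03² + 0.02² + 0.02² + 0.14² + 0.32² + 0.02² + 0.02² + 0.43² = 0.0009 + 0.0004 + 0.0004 + 0.0196 + 0.1024 + 0.0004 + 0.0004 + 0.1849 = 0.3094
Σp_2ᵢ² = 0.02² + 0.10² + 0.14² + 0.17² + 0.02² + 0.15² + 0.15² + 0.25² = 0.0004 + 0.0100 + 0.0196 + 0.0289 + 0.0004 + 0.0225 + 0.0225 + 0.0625 = 0.1668
O = 0.1491 / √(0.3094 × 0.1668) = 0.1491 / 0.22717 = 0.6563
O = 0.6563 > 0.4 → Yes.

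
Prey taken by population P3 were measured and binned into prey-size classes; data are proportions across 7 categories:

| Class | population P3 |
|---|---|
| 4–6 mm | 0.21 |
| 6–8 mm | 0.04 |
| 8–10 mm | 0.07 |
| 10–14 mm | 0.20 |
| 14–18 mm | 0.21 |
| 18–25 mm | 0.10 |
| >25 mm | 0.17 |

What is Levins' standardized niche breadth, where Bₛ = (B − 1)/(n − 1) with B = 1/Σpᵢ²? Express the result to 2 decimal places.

0.79

Σpᵢ² = 0.21² + 0.04² + 0.07² + 0.20² + 0.21² + 0.10² + 0.17² = 0.0441 + 0.0016 + 0.0049 + 0.0400 + 0.0441 + 0.0100 + 0.0289 = 0.1736
B = 1 / 0.1736 = 5.7604
Bₛ = (B − 1)/(n − 1) = (5.7604 − 1)/(7 − 1) = 4.7604/6 = 0.7934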